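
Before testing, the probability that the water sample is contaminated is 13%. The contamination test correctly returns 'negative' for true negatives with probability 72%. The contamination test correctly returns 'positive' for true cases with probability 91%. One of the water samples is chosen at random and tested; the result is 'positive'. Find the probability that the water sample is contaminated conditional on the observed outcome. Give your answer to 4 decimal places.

Write H for 'the water sample is contaminated'. Prior odds H:¬H = 0.13/0.87 = 0.14943. For the 'positive' outcome, the likelihood ratio is 0.91/0.28 = 3.2500.
Posterior odds = 0.14943 × 3.2500 = 0.48563, so P(H|E) = 0.48563/(1+0.48563) = 0.3269.

P(H | E) ≈ 0.3269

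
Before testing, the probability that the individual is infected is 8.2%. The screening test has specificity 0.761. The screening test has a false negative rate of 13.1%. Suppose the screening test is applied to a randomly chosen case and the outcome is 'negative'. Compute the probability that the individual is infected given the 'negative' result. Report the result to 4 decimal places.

Let H be the event that the individual is infected. P(H) = 0.082, so P(¬H) = 0.918. With E the 'negative' result, P(E|H) = 0.131 and P(E|¬H) = 0.761.
P(E) = 0.131·0.082 + 0.761·0.918 = 0.010742 + 0.69860 = 0.70934.
By Bayes' theorem, P(H|E) = 0.010742 / 0.70934 = 0.0151.

P(H | E) ≈ 0.0151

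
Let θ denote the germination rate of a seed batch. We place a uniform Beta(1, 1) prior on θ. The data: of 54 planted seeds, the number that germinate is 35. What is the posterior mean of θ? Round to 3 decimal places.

Posterior mean ≈ 0.643

Observing 35 successes and 19 failures updates Beta(1, 1) by adding the success and failure counts to the two shape parameters: α = 1+35 = 36, β = 1+19 = 20.
E[θ | data] = 36/(36+20) = 0.643.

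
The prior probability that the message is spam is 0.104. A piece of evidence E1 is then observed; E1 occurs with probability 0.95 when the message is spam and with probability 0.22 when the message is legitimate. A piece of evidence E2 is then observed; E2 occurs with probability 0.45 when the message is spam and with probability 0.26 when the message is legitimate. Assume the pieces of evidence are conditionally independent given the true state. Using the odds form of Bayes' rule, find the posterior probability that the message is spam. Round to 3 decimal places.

Prior odds = 0.104/(1−0.104) = 0.11607. In log-odds, ln(0.11607) = -2.1535.
Add log likelihood ratios: ln(4.3182) + ln(1.7308) = 2.0114.
Posterior log-odds = -0.14215, so posterior odds = exp(-0.14215) = 0.86749. Converting, P(H|E) = 0.86749/1.8675 = 0.465.

Posterior probability ≈ 0.465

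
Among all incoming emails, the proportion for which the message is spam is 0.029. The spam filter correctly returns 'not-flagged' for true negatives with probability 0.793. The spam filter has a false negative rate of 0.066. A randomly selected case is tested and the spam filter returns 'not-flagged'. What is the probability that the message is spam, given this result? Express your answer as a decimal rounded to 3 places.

P(H | E) ≈ 0.002

Write H for 'the message is spam'. Prior odds H:¬H = 0.029/0.971 = 0.029866. For the 'not-flagged' outcome, the likelihood ratio is 0.066/0.793 = 0.083228.
Posterior odds = 0.029866 × 0.083228 = 0.0024857, so P(H|E) = 0.0024857/(1+0.0024857) = 0.002.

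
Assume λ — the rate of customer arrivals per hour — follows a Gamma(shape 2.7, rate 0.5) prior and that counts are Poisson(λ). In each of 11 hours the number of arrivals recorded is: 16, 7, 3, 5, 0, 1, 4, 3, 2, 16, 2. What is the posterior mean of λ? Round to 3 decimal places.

Posterior mean ≈ 5.365

The Poisson likelihood adds the total count to the shape and the number of exposure periods to the rate. Here ∑xᵢ = 59 and n = 11, so shape 2.7→61.7 and rate 0.5→11.5.
E[λ | data] = 61.7/11.5 = 5.365.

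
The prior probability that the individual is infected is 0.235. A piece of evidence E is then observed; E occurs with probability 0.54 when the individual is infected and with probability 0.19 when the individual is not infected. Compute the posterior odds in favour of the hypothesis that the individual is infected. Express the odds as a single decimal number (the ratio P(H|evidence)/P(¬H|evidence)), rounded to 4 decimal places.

Prior odds = 0.235/(1−0.235) = 0.30719.
Likelihood ratio for E = 0.54/0.19 = 2.8421.
Posterior odds = prior odds × LR = 0.87307.

Posterior odds ≈ 0.8731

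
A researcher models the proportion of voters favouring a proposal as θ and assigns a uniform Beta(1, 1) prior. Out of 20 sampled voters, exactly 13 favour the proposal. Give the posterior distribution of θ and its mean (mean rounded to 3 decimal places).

Posterior: Beta(14, 8); mean ≈ 0.636

The binomial likelihood is conjugate to the Beta prior: with 13 successes and 7 failures, the posterior is Beta(1+13, 1+7) = Beta(14, 8).
Posterior mean = α/(α+β) = 14/22 = 0.636.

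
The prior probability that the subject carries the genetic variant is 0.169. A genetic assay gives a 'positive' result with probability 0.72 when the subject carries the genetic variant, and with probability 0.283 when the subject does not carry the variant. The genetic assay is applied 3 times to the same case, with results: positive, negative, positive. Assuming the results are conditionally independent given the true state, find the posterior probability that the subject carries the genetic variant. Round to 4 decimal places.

Posterior P(H) ≈ 0.3395

With H the event that the subject carries the genetic variant, the joint likelihood of the observed sequence is P(data|H) = 0.72·0.28·0.72 = 0.14515 and P(data|¬H) = 0.283·0.717·0.283 = 0.057424.
Bayes: P(H|data) = 0.169·0.14515 / (0.169·0.14515 + 0.831·0.057424) = 0.024531/0.072250 = 0.3395.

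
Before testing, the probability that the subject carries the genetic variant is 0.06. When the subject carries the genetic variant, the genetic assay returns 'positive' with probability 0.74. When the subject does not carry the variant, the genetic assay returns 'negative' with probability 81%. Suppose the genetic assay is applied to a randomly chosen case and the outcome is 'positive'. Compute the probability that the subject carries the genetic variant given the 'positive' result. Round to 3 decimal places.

Write H for 'the subject carries the genetic variant'. Prior odds H:¬H = 0.06/0.94 = 0.063830. For the 'positive' outcome, the likelihood ratio is 0.74/0.19 = 3.8947.
Posterior odds = 0.063830 × 3.8947 = 0.24860, so P(H|E) = 0.24860/(1+0.24860) = 0.199.

P(H | E) ≈ 0.199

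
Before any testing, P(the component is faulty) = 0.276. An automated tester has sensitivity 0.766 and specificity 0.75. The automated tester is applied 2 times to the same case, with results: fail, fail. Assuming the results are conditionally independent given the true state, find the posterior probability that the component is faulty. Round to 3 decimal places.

Let H be the event that the component is faulty; start with P(H) = 0.276. P('fail'|H) = 0.766, P('fail'|¬H) = 0.25.
Update on result 1 ('fail'): P(H) ← 0.766·0.2760 / (0.766·0.2760 + 0.25·0.7240) = 0.21142/0.39242 = 0.5388.
Update on result 2 ('fail'): P(H) ← 0.766·0.5388 / (0.766·0.5388 + 0.25·0.4612) = 0.41269/0.52800 = 0.7816.

Posterior P(H) ≈ 0.782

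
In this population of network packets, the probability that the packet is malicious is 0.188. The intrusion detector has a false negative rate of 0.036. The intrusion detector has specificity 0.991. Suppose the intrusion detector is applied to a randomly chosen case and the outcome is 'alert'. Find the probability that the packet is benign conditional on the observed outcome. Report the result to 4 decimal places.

P(¬H | E) ≈ 0.0388

Let H be the event that the packet is malicious. P(H) = 0.188, so P(¬H) = 0.812. With E the 'alert' result, P(E|H) = 0.964 and P(E|¬H) = 0.009.
P(E) = 0.964·0.188 + 0.009·0.812 = 0.18123 + 0.0073080 = 0.18854.
By Bayes' theorem, P(H|E) = 0.18123 / 0.18854 = 0.9612. Hence P(¬H|E) = 1 − 0.9612 = 0.0388.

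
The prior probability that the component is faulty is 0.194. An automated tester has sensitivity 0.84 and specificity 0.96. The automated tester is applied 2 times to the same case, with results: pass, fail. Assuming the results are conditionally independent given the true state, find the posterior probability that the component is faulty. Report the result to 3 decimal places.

Let H be the event that the component is faulty; start with P(H) = 0.194. P('fail'|H) = 0.84, P('fail'|¬H) = 0.04.
Update on result 1 ('pass'): P(H) ← 0.16·0.1940 / (0.16·0.1940 + 0.96·0.8060) = 0.031040/0.80480 = 0.0386.
Update on result 2 ('fail'): P(H) ← 0.84·0.0386 / (0.84·0.0386 + 0.04·0.9614) = 0.032398/0.070855 = 0.4572.

Posterior P(H) ≈ 0.457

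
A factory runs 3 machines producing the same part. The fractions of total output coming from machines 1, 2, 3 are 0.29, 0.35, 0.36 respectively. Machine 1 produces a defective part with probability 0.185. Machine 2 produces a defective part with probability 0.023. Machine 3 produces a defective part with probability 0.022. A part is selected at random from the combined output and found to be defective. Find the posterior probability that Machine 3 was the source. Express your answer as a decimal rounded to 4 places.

P(defective|M1) = 0.185; P(defective|M2) = 0.023; P(defective|M3) = 0.022.
Prior × likelihood for each source: 0.29·0.185=0.05365, 0.35·0.023=0.008050, 0.36·0.022=0.007920. Summing gives P(defective) = 0.069620.
P(Machine 3 | defective) = 0.007920 / 0.069620 = 0.1138.

Posterior probability ≈ 0.1138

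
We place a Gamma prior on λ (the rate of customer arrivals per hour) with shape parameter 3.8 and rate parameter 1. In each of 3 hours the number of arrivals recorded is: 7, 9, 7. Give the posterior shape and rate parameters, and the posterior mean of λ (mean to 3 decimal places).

Posterior: Gamma(shape=26.8, rate=4); mean ≈ 6.700

Total count ∑xᵢ = 23 over n = 3 hours.
Gamma is conjugate to the Poisson likelihood: posterior is Gamma(shape = 3.8+23 = 26.8, rate = 1+3 = 4).
Posterior mean = shape/rate = 26.8/4 = 6.700.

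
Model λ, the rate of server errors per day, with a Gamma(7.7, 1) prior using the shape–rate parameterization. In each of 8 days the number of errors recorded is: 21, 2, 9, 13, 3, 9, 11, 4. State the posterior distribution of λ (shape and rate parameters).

Posterior: Gamma(shape=79.7, rate=9)

The Poisson likelihood adds the total count to the shape and the number of exposure periods to the rate. Here ∑xᵢ = 72 and n = 8, so shape 7.7→79.7 and rate 1→9.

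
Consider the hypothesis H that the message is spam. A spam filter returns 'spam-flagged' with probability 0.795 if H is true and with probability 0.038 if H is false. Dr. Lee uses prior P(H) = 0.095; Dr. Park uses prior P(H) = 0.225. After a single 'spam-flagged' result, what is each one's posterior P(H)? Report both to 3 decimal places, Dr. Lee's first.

The likelihood ratio for a 'spam-flagged' result is 0.795/0.038 = 20.921.
Dr. Lee: prior odds 0.095/0.905 = 0.10497; posterior odds 2.1961; posterior probability 0.687.
Dr. Park: prior odds 0.225/0.775 = 0.29032; posterior odds 6.0739; posterior probability 0.859.

Dr. Lee: 0.687; Dr. Park: 0.859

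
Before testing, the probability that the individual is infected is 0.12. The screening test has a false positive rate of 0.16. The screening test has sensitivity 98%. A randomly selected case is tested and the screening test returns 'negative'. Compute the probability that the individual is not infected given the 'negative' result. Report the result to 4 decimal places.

Write H for 'the individual is infected'. Prior odds H:¬H = 0.12/0.88 = 0.13636. For the 'negative' outcome, the likelihood ratio is 0.02/0.84 = 0.023810.
Posterior odds = 0.13636 × 0.023810 = 0.0032468, so P(H|E) = 0.0032468/(1+0.0032468) = 0.0032. Then P(¬H|E) = 1 − 0.0032 = 0.9968.

P(¬H | E) ≈ 0.9968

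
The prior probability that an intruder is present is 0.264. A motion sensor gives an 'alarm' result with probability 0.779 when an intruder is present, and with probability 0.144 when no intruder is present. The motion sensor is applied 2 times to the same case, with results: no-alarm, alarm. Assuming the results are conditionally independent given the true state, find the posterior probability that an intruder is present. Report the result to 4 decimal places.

Let H be the event that an intruder is present; start with P(H) = 0.264. P('alarm'|H) = 0.779, P('alarm'|¬H) = 0.144.
Update on result 1 ('no-alarm'): P(H) ← 0.221·0.2640 / (0.221·0.2640 + 0.856·0.7360) = 0.058344/0.68836 = 0.0848.
Update on result 2 ('alarm'): P(H) ← 0.779·0.0848 / (0.779·0.0848 + 0.144·0.9152) = 0.066026/0.19782 = 0.3338.

Posterior P(H) ≈ 0.3338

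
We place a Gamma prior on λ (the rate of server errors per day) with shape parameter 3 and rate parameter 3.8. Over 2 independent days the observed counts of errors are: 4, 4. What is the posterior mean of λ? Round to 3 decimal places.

The Poisson likelihood adds the total count to the shape and the number of exposure periods to the rate. Here ∑xᵢ = 8 and n = 2, so shape 3→11 and rate 3.8→5.8.
E[λ | data] = 11/5.8 = 1.897.

Posterior mean ≈ 1.897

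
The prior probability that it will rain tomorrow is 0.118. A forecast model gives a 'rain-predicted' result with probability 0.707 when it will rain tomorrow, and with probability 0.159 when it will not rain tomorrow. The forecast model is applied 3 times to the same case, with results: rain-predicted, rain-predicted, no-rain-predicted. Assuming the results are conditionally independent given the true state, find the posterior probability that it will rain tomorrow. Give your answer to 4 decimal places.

Posterior P(H) ≈ 0.4796

With H the event that it will rain tomorrow, the joint likelihood of the observed sequence is P(data|H) = 0.707·0.707·0.293 = 0.14646 and P(data|¬H) = 0.159·0.159·0.841 = 0.021261.
Bayes: P(H|data) = 0.118·0.14646 / (0.118·0.14646 + 0.882·0.021261) = 0.017282/0.036034 = 0.4796.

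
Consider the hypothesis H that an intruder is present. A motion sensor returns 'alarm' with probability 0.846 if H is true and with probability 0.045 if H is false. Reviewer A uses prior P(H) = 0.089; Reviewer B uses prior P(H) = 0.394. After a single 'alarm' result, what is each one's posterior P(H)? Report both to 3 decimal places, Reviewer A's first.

P('+'|H) = 0.846, P('+'|¬H) = 0.045.
Reviewer A: numerator 0.846·0.089 = 0.075294; evidence = 0.075294+0.045·0.911 = 0.11629; posterior = 0.647.
Reviewer B: numerator 0.846·0.394 = 0.33332; evidence = 0.33332+0.045·0.606 = 0.36059; posterior = 0.924.

Reviewer A: 0.647; Reviewer B: 0.924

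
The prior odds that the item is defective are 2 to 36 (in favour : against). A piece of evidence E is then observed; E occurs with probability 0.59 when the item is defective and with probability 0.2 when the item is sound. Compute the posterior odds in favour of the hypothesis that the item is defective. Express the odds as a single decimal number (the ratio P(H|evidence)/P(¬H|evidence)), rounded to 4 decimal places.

Prior odds = 2/36 = 0.055556.
Likelihood ratio for E = 0.59/0.2 = 2.9500.
Posterior odds = prior odds × LR = 0.16389.

Posterior odds ≈ 0.1639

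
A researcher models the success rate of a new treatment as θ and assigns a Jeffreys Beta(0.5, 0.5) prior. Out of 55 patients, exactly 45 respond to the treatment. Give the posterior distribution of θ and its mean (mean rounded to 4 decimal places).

Observing 45 successes and 10 failures updates Beta(0.5, 0.5) by adding the success and failure counts to the two shape parameters: α = 0.5+45 = 45.5, β = 0.5+10 = 10.5.
Posterior mean = α/(α+β) = 45.5/56 = 0.8125.

Posterior: Beta(45.5, 10.5); mean ≈ 0.8125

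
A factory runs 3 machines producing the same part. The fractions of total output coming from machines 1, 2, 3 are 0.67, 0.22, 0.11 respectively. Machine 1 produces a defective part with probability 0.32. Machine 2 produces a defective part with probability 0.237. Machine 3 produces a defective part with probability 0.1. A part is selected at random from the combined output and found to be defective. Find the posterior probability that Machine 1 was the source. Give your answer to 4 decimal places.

P(defective|M1) = 0.32; P(defective|M2) = 0.237; P(defective|M3) = 0.1.
Prior × likelihood for each source: 0.67·0.32=0.2144, 0.22·0.237=0.05214, 0.11·0.1=0.01100. Summing gives P(defective) = 0.27754.
P(Machine 1 | defective) = 0.2144 / 0.27754 = 0.7725.

Posterior probability ≈ 0.7725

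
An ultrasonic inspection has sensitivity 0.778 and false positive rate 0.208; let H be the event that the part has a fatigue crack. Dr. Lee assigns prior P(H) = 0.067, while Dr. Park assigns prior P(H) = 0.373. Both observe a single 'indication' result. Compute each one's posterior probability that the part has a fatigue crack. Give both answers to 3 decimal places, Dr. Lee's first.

Dr. Lee: 0.212; Dr. Park: 0.690

The likelihood ratio for an 'indication' result is 0.778/0.208 = 3.7404.
Dr. Lee: prior odds 0.067/0.933 = 0.071811; posterior odds 0.26860; posterior probability 0.212.
Dr. Park: prior odds 0.373/0.627 = 0.59490; posterior odds 2.2251; posterior probability 0.690.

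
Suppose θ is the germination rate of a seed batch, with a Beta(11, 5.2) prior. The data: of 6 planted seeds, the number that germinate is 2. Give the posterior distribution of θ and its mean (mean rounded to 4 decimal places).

Posterior: Beta(13, 9.2); mean ≈ 0.5856

The binomial likelihood is conjugate to the Beta prior: with 2 successes and 4 failures, the posterior is Beta(11+2, 5.2+4) = Beta(13, 9.2).
E[θ | data] = 13/(13+9.2) = 0.5856.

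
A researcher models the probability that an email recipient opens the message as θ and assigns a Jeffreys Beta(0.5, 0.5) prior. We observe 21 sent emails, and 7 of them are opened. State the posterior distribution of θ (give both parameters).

Posterior: Beta(7.5, 14.5)

The binomial likelihood is conjugate to the Beta prior: with 7 successes and 14 failures, the posterior is Beta(0.5+7, 0.5+14) = Beta(7.5, 14.5).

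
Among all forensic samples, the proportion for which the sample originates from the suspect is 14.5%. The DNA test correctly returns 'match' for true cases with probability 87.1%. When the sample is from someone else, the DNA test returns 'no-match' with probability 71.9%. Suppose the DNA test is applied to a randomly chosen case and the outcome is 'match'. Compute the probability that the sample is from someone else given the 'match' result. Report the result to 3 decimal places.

Let H be the event that the sample originates from the suspect. P(H) = 0.145, so P(¬H) = 0.855. With E the 'match' result, P(E|H) = 0.871 and P(E|¬H) = 0.281.
P(E) = 0.871·0.145 + 0.281·0.855 = 0.12629 + 0.24026 = 0.36655.
By Bayes' theorem, P(H|E) = 0.12629 / 0.36655 = 0.345. Hence P(¬H|E) = 1 − 0.345 = 0.655.

P(¬H | E) ≈ 0.655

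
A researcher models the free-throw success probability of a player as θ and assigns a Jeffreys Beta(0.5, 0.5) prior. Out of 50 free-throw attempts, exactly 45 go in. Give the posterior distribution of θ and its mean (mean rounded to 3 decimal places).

Posterior: Beta(45.5, 5.5); mean ≈ 0.892

Observing 45 successes and 5 failures updates Beta(0.5, 0.5) by adding the success and failure counts to the two shape parameters: α = 0.5+45 = 45.5, β = 0.5+5 = 5.5.
Posterior mean = α/(α+β) = 45.5/51 = 0.892.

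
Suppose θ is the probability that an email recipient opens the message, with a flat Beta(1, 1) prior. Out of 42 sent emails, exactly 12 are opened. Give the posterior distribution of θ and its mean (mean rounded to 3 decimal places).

Posterior: Beta(13, 31); mean ≈ 0.295

The binomial likelihood is conjugate to the Beta prior: with 12 successes and 30 failures, the posterior is Beta(1+12, 1+30) = Beta(13, 31).
E[θ | data] = 13/(13+31) = 0.295.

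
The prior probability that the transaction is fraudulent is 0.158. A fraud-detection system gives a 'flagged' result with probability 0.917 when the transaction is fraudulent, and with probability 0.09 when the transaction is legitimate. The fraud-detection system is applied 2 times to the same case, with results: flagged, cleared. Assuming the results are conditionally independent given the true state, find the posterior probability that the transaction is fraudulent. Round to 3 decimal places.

Posterior P(H) ≈ 0.148

With H the event that the transaction is fraudulent, the joint likelihood of the observed sequence is P(data|H) = 0.917·0.083 = 0.076111 and P(data|¬H) = 0.09·0.91 = 0.081900.
Bayes: P(H|data) = 0.158·0.076111 / (0.158·0.076111 + 0.842·0.081900) = 0.012026/0.080985 = 0.1485.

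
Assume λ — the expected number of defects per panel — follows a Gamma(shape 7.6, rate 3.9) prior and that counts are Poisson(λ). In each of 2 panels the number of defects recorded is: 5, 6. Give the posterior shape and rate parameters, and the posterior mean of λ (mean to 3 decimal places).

Total count ∑xᵢ = 11 over n = 2 panels.
Gamma is conjugate to the Poisson likelihood: posterior is Gamma(shape = 7.6+11 = 18.6, rate = 3.9+2 = 5.9).
E[λ | data] = 18.6/5.9 = 3.153.

Posterior: Gamma(shape=18.6, rate=5.9); mean ≈ 3.153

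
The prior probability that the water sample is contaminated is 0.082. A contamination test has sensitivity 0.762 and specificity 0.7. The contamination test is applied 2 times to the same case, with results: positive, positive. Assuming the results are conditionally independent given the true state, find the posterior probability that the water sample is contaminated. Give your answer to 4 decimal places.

Posterior P(H) ≈ 0.3656

Let H be the event that the water sample is contaminated; start with P(H) = 0.082. P('positive'|H) = 0.762, P('positive'|¬H) = 0.3.
Update on result 1 ('positive'): P(H) ← 0.762·0.0820 / (0.762·0.0820 + 0.3·0.9180) = 0.062484/0.33788 = 0.1849.
Update on result 2 ('positive'): P(H) ← 0.762·0.1849 / (0.762·0.1849 + 0.3·0.8151) = 0.14091/0.38544 = 0.3656.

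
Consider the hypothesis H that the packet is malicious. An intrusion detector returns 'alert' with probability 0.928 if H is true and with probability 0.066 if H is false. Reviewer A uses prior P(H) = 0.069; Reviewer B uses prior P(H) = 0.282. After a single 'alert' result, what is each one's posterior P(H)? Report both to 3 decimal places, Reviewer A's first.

Reviewer A: 0.510; Reviewer B: 0.847

P('+'|H) = 0.928, P('+'|¬H) = 0.066.
Reviewer A: numerator 0.928·0.069 = 0.064032; evidence = 0.064032+0.066·0.931 = 0.12548; posterior = 0.510.
Reviewer B: numerator 0.928·0.282 = 0.26170; evidence = 0.26170+0.066·0.718 = 0.30908; posterior = 0.847.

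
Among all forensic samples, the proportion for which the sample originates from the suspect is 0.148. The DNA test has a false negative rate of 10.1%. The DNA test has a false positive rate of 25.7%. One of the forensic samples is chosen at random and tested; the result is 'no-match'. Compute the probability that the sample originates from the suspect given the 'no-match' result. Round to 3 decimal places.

Let H be the event that the sample originates from the suspect. P(H) = 0.148, so P(¬H) = 0.852. With E the 'no-match' result, P(E|H) = 0.101 and P(E|¬H) = 0.743.
P(E) = 0.101·0.148 + 0.743·0.852 = 0.014948 + 0.63304 = 0.64798.
By Bayes' theorem, P(H|E) = 0.014948 / 0.64798 = 0.023.

P(H | E) ≈ 0.023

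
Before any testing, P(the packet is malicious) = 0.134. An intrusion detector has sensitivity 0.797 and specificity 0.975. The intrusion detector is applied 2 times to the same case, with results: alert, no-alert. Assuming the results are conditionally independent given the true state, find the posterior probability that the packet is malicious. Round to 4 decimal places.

With H the event that the packet is malicious, the joint likelihood of the observed sequence is P(data|H) = 0.797·0.203 = 0.16179 and P(data|¬H) = 0.025·0.975 = 0.024375.
Bayes: P(H|data) = 0.134·0.16179 / (0.134·0.16179 + 0.866·0.024375) = 0.021680/0.042789 = 0.5067.

Posterior P(H) ≈ 0.5067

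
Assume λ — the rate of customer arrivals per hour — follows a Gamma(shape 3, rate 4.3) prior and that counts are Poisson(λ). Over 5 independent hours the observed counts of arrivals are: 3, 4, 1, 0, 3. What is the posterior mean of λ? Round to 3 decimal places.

Posterior mean ≈ 1.505

Total count ∑xᵢ = 11 over n = 5 hours.
Gamma is conjugate to the Poisson likelihood: posterior is Gamma(shape = 3+11 = 14, rate = 4.3+5 = 9.3).
Posterior mean = shape/rate = 14/9.3 = 1.505.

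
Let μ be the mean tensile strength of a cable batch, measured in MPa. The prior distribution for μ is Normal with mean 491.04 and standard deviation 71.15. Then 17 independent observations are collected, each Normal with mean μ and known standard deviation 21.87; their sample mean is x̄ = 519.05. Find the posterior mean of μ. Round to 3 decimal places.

With known σ, the Normal prior is conjugate. Weight on the data is w = (n/σ²)/(n/σ² + 1/τ₀²) = 0.0355428/(0.0355428+0.00019754) = 0.99447.
Posterior mean = w·x̄ + (1−w)·μ₀ = 0.99447·519.05 + 0.0055270·491.04 = 518.895.

Posterior mean ≈ 518.895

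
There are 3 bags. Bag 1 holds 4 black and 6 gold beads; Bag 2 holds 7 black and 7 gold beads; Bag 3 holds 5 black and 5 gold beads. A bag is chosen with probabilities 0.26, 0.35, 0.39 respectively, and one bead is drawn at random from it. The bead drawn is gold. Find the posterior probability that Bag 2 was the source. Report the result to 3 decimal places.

P(gold|Bag 1) = 0.6; P(gold|Bag 2) = 0.5; P(gold|Bag 3) = 0.5.
Prior × likelihood for each source: 0.26·0.6=0.1560, 0.35·0.5=0.1750, 0.39·0.5=0.1950. Summing gives P(gold) = 0.52600.
P(Bag 2 | gold) = 0.1750 / 0.52600 = 0.333.

Posterior probability ≈ 0.333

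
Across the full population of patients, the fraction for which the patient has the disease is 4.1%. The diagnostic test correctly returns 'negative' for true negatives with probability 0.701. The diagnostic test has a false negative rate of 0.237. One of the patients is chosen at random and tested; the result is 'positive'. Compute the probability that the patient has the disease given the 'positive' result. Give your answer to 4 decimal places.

P(H | E) ≈ 0.0984

Write H for 'the patient has the disease'. Prior odds H:¬H = 0.041/0.959 = 0.042753. For the 'positive' outcome, the likelihood ratio is 0.763/0.299 = 2.5518.
Posterior odds = 0.042753 × 2.5518 = 0.10910, so P(H|E) = 0.10910/(1+0.10910) = 0.0984.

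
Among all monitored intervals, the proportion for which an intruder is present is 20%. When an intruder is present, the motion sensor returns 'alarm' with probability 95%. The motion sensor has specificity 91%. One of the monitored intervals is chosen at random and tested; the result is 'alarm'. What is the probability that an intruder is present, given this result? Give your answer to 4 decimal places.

P(H | E) ≈ 0.7252

Write H for 'an intruder is present'. Prior odds H:¬H = 0.2/0.8 = 0.25000. For the 'alarm' outcome, the likelihood ratio is 0.95/0.09 = 10.556.
Posterior odds = 0.25000 × 10.556 = 2.6389, so P(H|E) = 2.6389/(1+2.6389) = 0.7252.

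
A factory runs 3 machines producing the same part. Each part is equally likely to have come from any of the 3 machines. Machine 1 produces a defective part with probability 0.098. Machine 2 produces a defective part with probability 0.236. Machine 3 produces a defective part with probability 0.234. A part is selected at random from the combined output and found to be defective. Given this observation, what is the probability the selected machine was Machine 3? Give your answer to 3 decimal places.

Posterior probability ≈ 0.412

P(defective|M1) = 0.098; P(defective|M2) = 0.236; P(defective|M3) = 0.234.
Prior × likelihood for each source: 0.333333·0.098=0.03267, 0.333333·0.236=0.07867, 0.333333·0.234=0.07800. Summing gives P(defective) = 0.18933.
P(Machine 3 | defective) = 0.07800 / 0.18933 = 0.412.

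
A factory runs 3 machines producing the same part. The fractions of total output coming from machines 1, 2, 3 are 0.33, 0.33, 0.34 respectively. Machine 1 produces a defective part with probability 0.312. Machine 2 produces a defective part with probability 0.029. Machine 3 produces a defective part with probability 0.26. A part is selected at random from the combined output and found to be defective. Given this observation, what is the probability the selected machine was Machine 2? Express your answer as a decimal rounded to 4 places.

P(defective|M1) = 0.312; P(defective|M2) = 0.029; P(defective|M3) = 0.26.
Prior × likelihood for each source: 0.33·0.312=0.1030, 0.33·0.029=0.009570, 0.34·0.26=0.08840. Summing gives P(defective) = 0.20093.
P(Machine 2 | defective) = 0.009570 / 0.20093 = 0.0476.

Posterior probability ≈ 0.0476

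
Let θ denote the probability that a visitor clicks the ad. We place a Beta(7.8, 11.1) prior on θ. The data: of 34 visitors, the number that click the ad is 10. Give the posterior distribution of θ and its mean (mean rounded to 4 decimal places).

Observing 10 successes and 24 failures updates Beta(7.8, 11.1) by adding the success and failure counts to the two shape parameters: α = 7.8+10 = 17.8, β = 11.1+24 = 35.1.
E[θ | data] = 17.8/(17.8+35.1) = 0.3365.

Posterior: Beta(17.8, 35.1); mean ≈ 0.3365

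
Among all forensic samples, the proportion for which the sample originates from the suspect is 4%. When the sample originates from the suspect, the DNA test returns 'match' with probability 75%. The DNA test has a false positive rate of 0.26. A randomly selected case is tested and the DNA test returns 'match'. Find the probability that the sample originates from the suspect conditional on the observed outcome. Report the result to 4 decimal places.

Let H be the event that the sample originates from the suspect. P(H) = 0.04, so P(¬H) = 0.96. With E the 'match' result, P(E|H) = 0.75 and P(E|¬H) = 0.26.
P(E) = 0.75·0.04 + 0.26·0.96 = 0.030000 + 0.24960 = 0.27960.
By Bayes' theorem, P(H|E) = 0.030000 / 0.27960 = 0.1073.

P(H | E) ≈ 0.1073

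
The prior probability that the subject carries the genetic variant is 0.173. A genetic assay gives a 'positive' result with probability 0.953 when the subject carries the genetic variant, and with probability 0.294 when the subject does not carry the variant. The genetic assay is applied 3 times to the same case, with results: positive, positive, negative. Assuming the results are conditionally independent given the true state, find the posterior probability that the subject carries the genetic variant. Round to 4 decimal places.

Posterior P(H) ≈ 0.1276

Let H be the event that the subject carries the genetic variant; start with P(H) = 0.173. P('positive'|H) = 0.953, P('positive'|¬H) = 0.294.
Update on result 1 ('positive'): P(H) ← 0.953·0.1730 / (0.953·0.1730 + 0.294·0.8270) = 0.16487/0.40801 = 0.4041.
Update on result 2 ('positive'): P(H) ← 0.953·0.4041 / (0.953·0.4041 + 0.294·0.5959) = 0.38509/0.56029 = 0.6873.
Update on result 3 ('negative'): P(H) ← 0.047·0.6873 / (0.047·0.6873 + 0.706·0.3127) = 0.032303/0.25306 = 0.1276.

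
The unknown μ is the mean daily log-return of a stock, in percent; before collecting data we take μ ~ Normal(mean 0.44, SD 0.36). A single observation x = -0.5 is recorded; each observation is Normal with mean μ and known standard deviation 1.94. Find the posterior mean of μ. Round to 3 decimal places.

Prior precision 1/τ₀² = 1/0.36² = 7.71605; data precision n/σ² = 1/1.94² = 0.265703.
Posterior precision = 7.71605 + 0.265703 = 7.98175.
Posterior mean = (7.71605·0.44 + 0.265703·-0.5) / 7.98175 = 0.409.

Posterior mean ≈ 0.409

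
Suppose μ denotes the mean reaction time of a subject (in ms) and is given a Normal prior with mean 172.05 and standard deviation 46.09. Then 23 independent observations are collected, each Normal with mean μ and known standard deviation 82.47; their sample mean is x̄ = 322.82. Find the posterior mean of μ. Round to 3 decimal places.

With known σ, the Normal prior is conjugate. Weight on the data is w = (n/σ²)/(n/σ² + 1/τ₀²) = 0.00338171/(0.00338171+0.00047075) = 0.87781.
Posterior mean = w·x̄ + (1−w)·μ₀ = 0.87781·322.82 + 0.12219·172.05 = 304.397.

Posterior mean ≈ 304.397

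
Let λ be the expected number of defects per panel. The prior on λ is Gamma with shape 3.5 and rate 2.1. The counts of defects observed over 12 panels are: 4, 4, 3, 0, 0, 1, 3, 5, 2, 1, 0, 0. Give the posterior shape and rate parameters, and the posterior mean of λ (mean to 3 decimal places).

The Poisson likelihood adds the total count to the shape and the number of exposure periods to the rate. Here ∑xᵢ = 23 and n = 12, so shape 3.5→26.5 and rate 2.1→14.1.
Posterior mean = shape/rate = 26.5/14.1 = 1.879.

Posterior: Gamma(shape=26.5, rate=14.1); mean ≈ 1.879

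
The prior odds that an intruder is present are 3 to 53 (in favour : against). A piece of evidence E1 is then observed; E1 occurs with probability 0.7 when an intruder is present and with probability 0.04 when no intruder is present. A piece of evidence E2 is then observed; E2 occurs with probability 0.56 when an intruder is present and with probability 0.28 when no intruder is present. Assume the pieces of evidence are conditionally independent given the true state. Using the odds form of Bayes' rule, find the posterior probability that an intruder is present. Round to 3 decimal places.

Posterior probability ≈ 0.665

Prior odds = 3/53 = 0.056604. In log-odds, ln(0.056604) = -2.8717.
Add log likelihood ratios: ln(17.500) + ln(2.0000) = 3.5553.
Posterior log-odds = 0.68367, so posterior odds = exp(0.68367) = 1.9811. Converting, P(H|E) = 1.9811/2.9811 = 0.665.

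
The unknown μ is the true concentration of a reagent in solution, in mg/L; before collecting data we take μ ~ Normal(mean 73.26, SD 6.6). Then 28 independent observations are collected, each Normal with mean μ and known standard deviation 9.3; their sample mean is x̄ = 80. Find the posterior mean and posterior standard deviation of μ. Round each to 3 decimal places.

Posterior mean ≈ 79.554; posterior SD ≈ 1.698

With known σ, the Normal prior is conjugate. Weight on the data is w = (n/σ²)/(n/σ² + 1/τ₀²) = 0.323737/(0.323737+0.0229568) = 0.93378.
Posterior mean = w·x̄ + (1−w)·μ₀ = 0.93378·80 + 0.066216·73.26 = 79.554. Posterior variance = 1/(0.323737+0.0229568) = 2.88439, so SD = 1.698.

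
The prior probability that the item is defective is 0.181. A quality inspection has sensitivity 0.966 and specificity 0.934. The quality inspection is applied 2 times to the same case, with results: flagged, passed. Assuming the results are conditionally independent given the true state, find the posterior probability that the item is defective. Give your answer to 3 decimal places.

Posterior P(H) ≈ 0.105

Let H be the event that the item is defective; start with P(H) = 0.181. P('flagged'|H) = 0.966, P('flagged'|¬H) = 0.066.
Update on result 1 ('flagged'): P(H) ← 0.966·0.1810 / (0.966·0.1810 + 0.066·0.8190) = 0.17485/0.22890 = 0.7639.
Update on result 2 ('passed'): P(H) ← 0.034·0.7639 / (0.034·0.7639 + 0.934·0.2361) = 0.025971/0.24653 = 0.1053.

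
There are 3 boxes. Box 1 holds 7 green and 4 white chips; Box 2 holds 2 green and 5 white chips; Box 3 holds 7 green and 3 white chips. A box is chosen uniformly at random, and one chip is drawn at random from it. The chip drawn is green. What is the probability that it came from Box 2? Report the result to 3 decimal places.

Posterior probability ≈ 0.176

P(green|Box 1) = 0.6364; P(green|Box 2) = 0.2857; P(green|Box 3) = 0.7.
Prior × likelihood for each source: 0.333333·0.6364=0.2121, 0.333333·0.2857=0.09524, 0.333333·0.7=0.2333. Summing gives P(green) = 0.54069.
P(Box 2 | green) = 0.09524 / 0.54069 = 0.176.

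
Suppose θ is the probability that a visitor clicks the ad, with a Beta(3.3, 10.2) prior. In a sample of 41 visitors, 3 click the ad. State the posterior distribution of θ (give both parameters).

The binomial likelihood is conjugate to the Beta prior: with 3 successes and 38 failures, the posterior is Beta(3.3+3, 10.2+38) = Beta(6.3, 48.2).

Posterior: Beta(6.3, 48.2)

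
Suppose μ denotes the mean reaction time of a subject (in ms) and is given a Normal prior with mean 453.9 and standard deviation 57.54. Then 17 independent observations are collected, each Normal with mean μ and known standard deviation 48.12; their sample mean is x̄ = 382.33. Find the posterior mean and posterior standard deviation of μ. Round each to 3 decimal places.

Posterior mean ≈ 385.158; posterior SD ≈ 11.438

With known σ, the Normal prior is conjugate. Weight on the data is w = (n/σ²)/(n/σ² + 1/τ₀²) = 0.00734172/(0.00734172+0.00030204) = 0.96049.
Posterior mean = w·x̄ + (1−w)·μ₀ = 0.96049·382.33 + 0.039514·453.9 = 385.158. Posterior variance = 1/(0.00734172+0.00030204) = 130.826, so SD = 11.438.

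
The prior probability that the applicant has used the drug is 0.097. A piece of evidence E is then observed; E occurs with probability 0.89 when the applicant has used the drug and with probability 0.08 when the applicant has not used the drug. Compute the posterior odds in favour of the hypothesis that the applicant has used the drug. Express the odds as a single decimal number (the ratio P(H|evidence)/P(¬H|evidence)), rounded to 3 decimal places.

Posterior odds ≈ 1.195

Prior odds = 0.097/(1−0.097) = 0.10742.
Likelihood ratio for E = 0.89/0.08 = 11.125.
Posterior odds = prior odds × LR = 1.1950.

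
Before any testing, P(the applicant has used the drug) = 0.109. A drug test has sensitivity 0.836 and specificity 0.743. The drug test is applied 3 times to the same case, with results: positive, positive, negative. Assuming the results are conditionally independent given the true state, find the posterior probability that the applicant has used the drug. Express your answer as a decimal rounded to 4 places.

Posterior P(H) ≈ 0.2222

With H the event that the applicant has used the drug, the joint likelihood of the observed sequence is P(data|H) = 0.836·0.836·0.164 = 0.11462 and P(data|¬H) = 0.257·0.257·0.743 = 0.049074.
Bayes: P(H|data) = 0.109·0.11462 / (0.109·0.11462 + 0.891·0.049074) = 0.012493/0.056219 = 0.2222.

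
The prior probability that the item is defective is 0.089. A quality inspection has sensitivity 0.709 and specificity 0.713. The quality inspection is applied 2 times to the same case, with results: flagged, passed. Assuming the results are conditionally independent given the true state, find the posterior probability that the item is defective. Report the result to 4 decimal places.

Posterior P(H) ≈ 0.0897

Let H be the event that the item is defective; start with P(H) = 0.089. P('flagged'|H) = 0.709, P('flagged'|¬H) = 0.287.
Update on result 1 ('flagged'): P(H) ← 0.709·0.0890 / (0.709·0.0890 + 0.287·0.9110) = 0.063101/0.32456 = 0.1944.
Update on result 2 ('passed'): P(H) ← 0.291·0.1944 / (0.291·0.1944 + 0.713·0.8056) = 0.056577/0.63095 = 0.0897.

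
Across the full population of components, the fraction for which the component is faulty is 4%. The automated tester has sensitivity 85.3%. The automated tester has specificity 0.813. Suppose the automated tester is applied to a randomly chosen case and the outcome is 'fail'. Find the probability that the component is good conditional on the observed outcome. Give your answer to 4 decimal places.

P(¬H | E) ≈ 0.8403

Write H for 'the component is faulty'. Prior odds H:¬H = 0.04/0.96 = 0.041667. For the 'fail' outcome, the likelihood ratio is 0.853/0.187 = 4.5615.
Posterior odds = 0.041667 × 4.5615 = 0.19006, so P(H|E) = 0.19006/(1+0.19006) = 0.1597. Then P(¬H|E) = 1 − 0.1597 = 0.8403.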